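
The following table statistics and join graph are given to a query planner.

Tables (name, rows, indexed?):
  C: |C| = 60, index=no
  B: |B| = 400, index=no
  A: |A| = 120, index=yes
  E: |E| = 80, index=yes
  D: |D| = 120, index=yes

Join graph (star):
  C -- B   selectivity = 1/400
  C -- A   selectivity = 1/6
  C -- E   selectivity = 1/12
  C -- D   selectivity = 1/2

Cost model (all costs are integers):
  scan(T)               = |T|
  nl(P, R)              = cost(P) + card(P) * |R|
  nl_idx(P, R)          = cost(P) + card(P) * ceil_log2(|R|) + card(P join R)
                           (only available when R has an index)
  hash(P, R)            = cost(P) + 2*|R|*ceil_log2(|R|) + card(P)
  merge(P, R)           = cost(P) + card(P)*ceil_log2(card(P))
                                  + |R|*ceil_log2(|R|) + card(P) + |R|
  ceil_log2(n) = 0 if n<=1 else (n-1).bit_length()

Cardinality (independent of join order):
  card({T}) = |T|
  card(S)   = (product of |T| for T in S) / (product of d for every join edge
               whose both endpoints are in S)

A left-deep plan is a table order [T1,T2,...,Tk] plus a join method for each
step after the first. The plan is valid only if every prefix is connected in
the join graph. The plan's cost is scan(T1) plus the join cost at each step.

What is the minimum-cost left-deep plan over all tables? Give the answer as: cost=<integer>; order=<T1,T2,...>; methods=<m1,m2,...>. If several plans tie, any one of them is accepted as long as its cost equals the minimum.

cost=14100; order=B,C,E,A,D; methods=hash,nl_idx,hash,hash

Selinger DP (subsets sized 1..n):
  {C}: scan cost=60, card=60
  {B}: scan cost=400, card=400
  {A}: scan cost=120, card=120
  {E}: scan cost=80, card=80
  {D}: scan cost=120, card=120
  {BC}: card=60; try (C,hash)→1520, (B,merge)→4480, (C,merge)→4820, (B,hash)→7320, (B,nl)→24060, (C,nl)→24400; best=1520 via (C,hash)
  {AC}: card=1200; try (C,hash)→960, (A,merge)→1440, (C,merge)→1500, (A,nl_idx)→1680, (A,hash)→1800, (A,nl)→7260 …(+1); best=960 via (C,hash)
  {CE}: card=400; try (E,nl_idx)→880, (C,hash)→880, (E,merge)→1120, (C,merge)→1140, (E,hash)→1240, (E,nl)→4860 …(+1); best=880 via (E,nl_idx)
  {CD}: card=3600; try (C,hash)→960, (D,merge)→1440, (C,merge)→1500, (D,hash)→1800, (D,nl_idx)→4080, (D,nl)→7260 …(+1); best=960 via (C,hash)
  {ABC}: card=1200; try (A,merge)→2900, (A,nl_idx)→3140, (A,hash)→3260, (A,nl)→8720, (B,hash)→9360, (B,merge)→19360 …(+1); best=2900 via (A,merge)
  {BCE}: card=400; try (E,nl_idx)→2340, (E,merge)→2580, (E,hash)→2700, (E,nl)→6320, (B,hash)→8480, (B,merge)→8880 …(+1); best=2340 via (E,nl_idx)
  {BCD}: card=3600; try (D,merge)→2900, (D,hash)→3260, (D,nl_idx)→5540, (D,nl)→8720, (B,hash)→11760, (B,merge)→51760 …(+1); best=2900 via (D,merge)
  {ACE}: card=8000; try (A,hash)→2960, (E,hash)→3280, (A,merge)→5840, (A,nl_idx)→11680, (E,merge)→16000, (E,nl_idx)→17360 …(+2); best=2960 via (A,hash)
  {ACD}: card=72000; try (D,hash)→3840, (A,hash)→6240, (D,merge)→16320, (A,merge)→48720, (D,nl_idx)→81360, (A,nl_idx)→98160 …(+2); best=3840 via (D,hash)
  {CDE}: card=24000; try (D,hash)→2960, (E,hash)→5680, (D,merge)→5840, (D,nl_idx)→27680, (E,merge)→48400, (D,nl)→48880 …(+2); best=2960 via (D,hash)
  {ABCE}: card=8000; try (A,hash)→4420, (E,hash)→5220, (A,merge)→7300, (A,nl_idx)→13140, (E,merge)→17940, (B,hash)→18160 …(+5); best=4420 via (A,hash)
  {ABCD}: card=72000; try (D,hash)→5780, (A,hash)→8180, (D,merge)→18260, (A,merge)→50660, (B,hash)→83040, (D,nl_idx)→83300 …(+5); best=5780 via (D,hash)
  {BCDE}: card=24000; try (D,hash)→4420, (D,merge)→7300, (E,hash)→7620, (D,nl_idx)→29140, (B,hash)→34160, (E,merge)→50340 …(+5); best=4420 via (D,hash)
  {ACDE}: card=480000; try (D,hash)→12640, (A,hash)→28640, (E,hash)→76960, (D,merge)→115920, (A,merge)→387920, (D,nl_idx)→538960 …(+6); best=12640 via (D,hash)
  {ABCDE}: card=480000; try (D,hash)→14100, (A,hash)→30100, (E,hash)→78900, (D,merge)→117380, (A,merge)→389380, (B,hash)→499840 …(+9); best=14100 via (D,hash)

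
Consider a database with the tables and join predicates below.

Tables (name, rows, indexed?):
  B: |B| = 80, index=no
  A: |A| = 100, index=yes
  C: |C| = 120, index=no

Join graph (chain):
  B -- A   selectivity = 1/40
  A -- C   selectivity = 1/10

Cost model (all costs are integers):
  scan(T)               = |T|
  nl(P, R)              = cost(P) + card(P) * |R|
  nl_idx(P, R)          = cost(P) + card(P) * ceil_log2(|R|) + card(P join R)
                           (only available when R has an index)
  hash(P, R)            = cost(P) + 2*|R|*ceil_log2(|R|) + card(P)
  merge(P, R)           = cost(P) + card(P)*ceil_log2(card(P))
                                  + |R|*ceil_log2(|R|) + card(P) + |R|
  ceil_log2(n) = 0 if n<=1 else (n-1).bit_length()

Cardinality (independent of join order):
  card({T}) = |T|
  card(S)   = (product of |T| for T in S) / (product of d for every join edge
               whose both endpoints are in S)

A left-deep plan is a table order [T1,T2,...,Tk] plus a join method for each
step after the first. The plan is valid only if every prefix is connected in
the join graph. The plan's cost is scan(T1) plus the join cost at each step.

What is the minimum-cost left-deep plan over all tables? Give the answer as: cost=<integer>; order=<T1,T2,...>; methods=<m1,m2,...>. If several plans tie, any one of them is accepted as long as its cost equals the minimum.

Selinger DP (subsets sized 1..n):
  {B}: scan cost=80, card=80
  {A}: scan cost=100, card=100
  {C}: scan cost=120, card=120
  {AB}: card=200; try (A,nl_idx)→840, (B,hash)→1320, (A,merge)→1520, (B,merge)→1540, (A,hash)→1560, (A,nl)→8080 …(+1); best=840 via (A,nl_idx)
  {AC}: card=1200; try (A,hash)→1640, (C,merge)→1860, (C,hash)→1880, (A,merge)→1880, (A,nl_idx)→2160, (C,nl)→12100 …(+1); best=1640 via (A,hash)
  {ABC}: card=2400; try (C,hash)→2720, (C,merge)→3600, (B,hash)→3960, (B,merge)→16680, (C,nl)→24840, (B,nl)→97640; best=2720 via (C,hash)

cost=2720; order=B,A,C; methods=nl_idx,hash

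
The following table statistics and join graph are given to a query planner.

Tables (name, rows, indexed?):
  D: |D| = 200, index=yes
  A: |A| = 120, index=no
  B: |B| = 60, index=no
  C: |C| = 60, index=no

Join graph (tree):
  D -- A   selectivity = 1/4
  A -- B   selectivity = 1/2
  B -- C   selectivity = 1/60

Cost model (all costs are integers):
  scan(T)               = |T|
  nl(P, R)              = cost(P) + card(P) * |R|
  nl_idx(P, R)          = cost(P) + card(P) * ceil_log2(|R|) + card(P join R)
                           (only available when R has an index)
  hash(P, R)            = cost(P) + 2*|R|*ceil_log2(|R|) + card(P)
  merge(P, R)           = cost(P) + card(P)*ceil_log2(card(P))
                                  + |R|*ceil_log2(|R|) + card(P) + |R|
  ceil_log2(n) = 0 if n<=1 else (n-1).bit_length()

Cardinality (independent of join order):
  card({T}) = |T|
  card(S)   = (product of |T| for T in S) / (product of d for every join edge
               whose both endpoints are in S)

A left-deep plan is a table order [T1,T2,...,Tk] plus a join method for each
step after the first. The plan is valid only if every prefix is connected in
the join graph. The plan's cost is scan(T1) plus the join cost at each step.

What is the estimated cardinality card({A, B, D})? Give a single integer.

180000

Tables in S: A(120), B(60), D(200)
Edges inside S: D-A(d=4), A-B(d=2)
numerator = 120 * 60 * 200 = 1440000
denominator = 4 * 2 = 8
card(S) = 1440000 / 8 = 180000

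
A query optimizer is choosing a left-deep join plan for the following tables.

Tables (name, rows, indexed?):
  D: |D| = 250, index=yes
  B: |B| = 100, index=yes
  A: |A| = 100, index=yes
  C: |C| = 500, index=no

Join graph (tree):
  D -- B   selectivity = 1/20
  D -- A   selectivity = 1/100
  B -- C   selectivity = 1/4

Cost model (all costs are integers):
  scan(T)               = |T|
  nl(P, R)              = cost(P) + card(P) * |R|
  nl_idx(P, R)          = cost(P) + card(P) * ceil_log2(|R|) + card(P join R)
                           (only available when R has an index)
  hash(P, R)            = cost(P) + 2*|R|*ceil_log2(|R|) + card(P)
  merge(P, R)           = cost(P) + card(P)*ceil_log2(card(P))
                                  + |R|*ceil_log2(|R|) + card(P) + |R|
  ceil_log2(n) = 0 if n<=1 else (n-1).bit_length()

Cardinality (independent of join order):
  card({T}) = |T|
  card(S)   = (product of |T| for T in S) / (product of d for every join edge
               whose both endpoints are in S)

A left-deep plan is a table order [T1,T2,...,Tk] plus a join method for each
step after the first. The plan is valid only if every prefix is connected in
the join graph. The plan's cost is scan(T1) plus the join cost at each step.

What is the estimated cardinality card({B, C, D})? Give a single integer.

156250

Tables in S: B(100), C(500), D(250)
Edges inside S: D-B(d=20), B-C(d=4)
numerator = 100 * 500 * 250 = 12500000
denominator = 20 * 4 = 80
card(S) = 12500000 / 80 = 156250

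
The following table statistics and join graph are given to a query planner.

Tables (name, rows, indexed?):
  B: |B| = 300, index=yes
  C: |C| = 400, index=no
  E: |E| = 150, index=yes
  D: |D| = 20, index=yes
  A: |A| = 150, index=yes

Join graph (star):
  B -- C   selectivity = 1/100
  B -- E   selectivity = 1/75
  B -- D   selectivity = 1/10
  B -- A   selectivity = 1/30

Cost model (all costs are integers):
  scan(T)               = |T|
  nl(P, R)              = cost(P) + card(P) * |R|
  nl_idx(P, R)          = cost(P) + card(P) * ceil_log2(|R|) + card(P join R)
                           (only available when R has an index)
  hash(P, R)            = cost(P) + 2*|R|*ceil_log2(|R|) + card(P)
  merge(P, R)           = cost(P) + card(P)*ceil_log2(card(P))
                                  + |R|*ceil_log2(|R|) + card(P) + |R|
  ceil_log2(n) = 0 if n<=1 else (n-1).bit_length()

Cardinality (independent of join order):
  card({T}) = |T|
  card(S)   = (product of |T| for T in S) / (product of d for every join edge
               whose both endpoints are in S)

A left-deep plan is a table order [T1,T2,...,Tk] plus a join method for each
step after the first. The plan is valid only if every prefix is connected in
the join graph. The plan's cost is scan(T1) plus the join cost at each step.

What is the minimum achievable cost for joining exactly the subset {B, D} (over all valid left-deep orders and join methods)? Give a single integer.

Selinger DP over subsets of {B,D}:
  {B}: scan cost=300, card=300
  {D}: scan cost=20, card=20
  {BD}: card=600; try (D,hash)→800, (B,nl_idx)→800, (D,nl_idx)→2400, (B,merge)→3140, (D,merge)→3420, (B,hash)→5440 …(+2); best=800 via (D,hash)

800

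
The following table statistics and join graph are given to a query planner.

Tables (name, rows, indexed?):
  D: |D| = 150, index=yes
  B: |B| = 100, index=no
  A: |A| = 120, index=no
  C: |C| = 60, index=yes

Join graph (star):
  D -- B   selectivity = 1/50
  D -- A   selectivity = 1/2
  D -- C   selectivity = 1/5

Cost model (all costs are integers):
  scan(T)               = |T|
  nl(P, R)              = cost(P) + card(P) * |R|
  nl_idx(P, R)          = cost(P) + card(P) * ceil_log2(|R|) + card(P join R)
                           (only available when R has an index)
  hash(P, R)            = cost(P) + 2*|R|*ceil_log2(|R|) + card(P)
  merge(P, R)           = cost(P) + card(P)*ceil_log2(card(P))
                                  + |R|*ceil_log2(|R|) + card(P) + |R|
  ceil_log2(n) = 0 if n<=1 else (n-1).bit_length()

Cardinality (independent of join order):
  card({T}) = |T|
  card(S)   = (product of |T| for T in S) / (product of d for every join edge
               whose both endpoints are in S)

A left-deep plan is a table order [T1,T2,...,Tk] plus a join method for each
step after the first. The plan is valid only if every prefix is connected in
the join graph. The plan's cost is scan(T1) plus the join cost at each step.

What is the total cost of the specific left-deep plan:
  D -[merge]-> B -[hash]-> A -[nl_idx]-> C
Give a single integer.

328280

step 1: scan D: cost=150, card=150
step 2: join B via merge
    card(P join B) = 150*100/(50) = 300
    cost = 150 + 150*8 + 100*7 + 150 + 100 = 2300
step 3: join A via hash
    card(P join A) = 300*120/(2) = 18000
    cost = 2300 + 2*120*7 + 300 = 4280
step 4: join C via nl_idx
    card(P join C) = 18000*60/(5) = 216000
    cost = 4280 + 18000*6 + 216000 = 328280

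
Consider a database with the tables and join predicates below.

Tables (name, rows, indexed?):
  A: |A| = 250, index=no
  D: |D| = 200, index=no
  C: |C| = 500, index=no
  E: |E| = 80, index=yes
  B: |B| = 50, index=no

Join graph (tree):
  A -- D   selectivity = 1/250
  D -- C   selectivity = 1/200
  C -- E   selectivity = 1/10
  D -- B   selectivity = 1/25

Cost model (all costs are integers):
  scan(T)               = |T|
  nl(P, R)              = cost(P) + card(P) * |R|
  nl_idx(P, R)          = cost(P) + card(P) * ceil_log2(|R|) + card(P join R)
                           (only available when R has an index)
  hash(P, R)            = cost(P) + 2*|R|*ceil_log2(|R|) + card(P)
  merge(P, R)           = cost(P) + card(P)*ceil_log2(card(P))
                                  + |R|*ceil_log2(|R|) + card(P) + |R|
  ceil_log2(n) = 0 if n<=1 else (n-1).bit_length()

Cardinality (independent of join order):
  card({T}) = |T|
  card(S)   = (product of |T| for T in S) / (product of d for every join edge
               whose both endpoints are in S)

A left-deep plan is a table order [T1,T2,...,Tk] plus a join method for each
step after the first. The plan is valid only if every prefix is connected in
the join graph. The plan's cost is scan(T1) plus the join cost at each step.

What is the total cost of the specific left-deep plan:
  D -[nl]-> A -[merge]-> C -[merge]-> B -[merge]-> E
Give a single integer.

step 1: scan D: cost=200, card=200
step 2: join A via nl
    card(P join A) = 200*250/(250) = 200
    cost = 200 + 200*250 = 50200
step 3: join C via merge
    card(P join C) = 200*500/(200) = 500
    cost = 50200 + 200*8 + 500*9 + 200 + 500 = 57000
step 4: join B via merge
    card(P join B) = 500*50/(25) = 1000
    cost = 57000 + 500*9 + 50*6 + 500 + 50 = 62350
step 5: join E via merge
    card(P join E) = 1000*80/(10) = 8000
    cost = 62350 + 1000*10 + 80*7 + 1000 + 80 = 73990

73990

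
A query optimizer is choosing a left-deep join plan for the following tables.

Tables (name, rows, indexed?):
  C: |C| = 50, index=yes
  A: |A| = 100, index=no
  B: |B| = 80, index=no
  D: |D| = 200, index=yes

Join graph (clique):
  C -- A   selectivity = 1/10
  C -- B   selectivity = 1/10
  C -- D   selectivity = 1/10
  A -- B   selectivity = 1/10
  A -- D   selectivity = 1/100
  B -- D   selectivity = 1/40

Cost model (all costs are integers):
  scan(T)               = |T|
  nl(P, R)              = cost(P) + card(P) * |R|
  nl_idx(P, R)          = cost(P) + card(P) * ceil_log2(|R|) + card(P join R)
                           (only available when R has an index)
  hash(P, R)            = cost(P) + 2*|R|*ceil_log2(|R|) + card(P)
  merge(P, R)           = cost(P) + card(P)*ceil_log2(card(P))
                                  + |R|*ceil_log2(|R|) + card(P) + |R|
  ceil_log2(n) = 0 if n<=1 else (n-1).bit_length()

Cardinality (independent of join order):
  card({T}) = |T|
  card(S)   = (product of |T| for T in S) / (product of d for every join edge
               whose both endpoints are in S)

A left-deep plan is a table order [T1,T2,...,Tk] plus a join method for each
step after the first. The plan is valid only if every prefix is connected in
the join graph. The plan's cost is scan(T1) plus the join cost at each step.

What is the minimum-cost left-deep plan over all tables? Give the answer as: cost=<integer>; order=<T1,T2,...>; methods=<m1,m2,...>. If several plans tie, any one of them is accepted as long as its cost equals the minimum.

Selinger DP (subsets sized 1..n):
  {C}: scan cost=50, card=50
  {A}: scan cost=100, card=100
  {B}: scan cost=80, card=80
  {D}: scan cost=200, card=200
  {AC}: card=500; try (C,hash)→800, (C,nl_idx)→1200, (A,merge)→1200, (C,merge)→1250, (A,hash)→1500, (A,nl)→5050 …(+1); best=800 via (C,hash)
  {BC}: card=400; try (C,hash)→760, (C,nl_idx)→960, (B,merge)→1040, (C,merge)→1070, (B,hash)→1220, (B,nl)→4050 …(+1); best=760 via (C,hash)
  {CD}: card=1000; try (C,hash)→1000, (D,nl_idx)→1450, (D,merge)→2200, (C,merge)→2350, (C,nl_idx)→2400, (D,hash)→3300 …(+2); best=1000 via (C,hash)
  {AB}: card=800; try (B,hash)→1320, (A,merge)→1520, (B,merge)→1540, (A,hash)→1560, (A,nl)→8080, (B,nl)→8100; best=1320 via (B,hash)
  {AD}: card=200; try (D,nl_idx)→1100, (A,hash)→1800, (D,merge)→2700, (A,merge)→2800, (D,hash)→3400, (D,nl)→20100 …(+1); best=1100 via (D,nl_idx)
  {BD}: card=400; try (D,nl_idx)→1120, (B,hash)→1520, (D,merge)→2520, (B,merge)→2640, (D,hash)→3360, (D,nl)→16080 …(+1); best=1120 via (D,nl_idx)
  {ABC}: card=400; try (B,hash)→2420, (A,hash)→2560, (C,hash)→2720, (A,merge)→5560, (B,merge)→6440, (C,nl_idx)→6520 …(+4); best=2420 via (B,hash)
  {ACD}: card=100; try (C,hash)→1900, (C,nl_idx)→2400, (C,merge)→3250, (A,hash)→3400, (D,hash)→4500, (D,nl_idx)→4900 …(+5); best=1900 via (C,hash)
  {BCD}: card=200; try (C,hash)→2120, (B,hash)→3120, (C,nl_idx)→3720, (D,nl_idx)→4160, (D,hash)→4360, (C,merge)→5470 …(+5); best=2120 via (C,hash)
  {ABD}: card=40; try (B,hash)→2420, (A,hash)→2920, (B,merge)→3540, (D,hash)→5320, (A,merge)→5920, (D,nl_idx)→7760 …(+4); best=2420 via (B,hash)
  {ABCD}: card=2; try (C,nl_idx)→2662, (C,merge)→3050, (C,hash)→3060, (B,hash)→3120, (B,merge)→3340, (A,hash)→3720 …(+8); best=2662 via (C,nl_idx)

cost=2662; order=A,D,B,C; methods=nl_idx,hash,nl_idx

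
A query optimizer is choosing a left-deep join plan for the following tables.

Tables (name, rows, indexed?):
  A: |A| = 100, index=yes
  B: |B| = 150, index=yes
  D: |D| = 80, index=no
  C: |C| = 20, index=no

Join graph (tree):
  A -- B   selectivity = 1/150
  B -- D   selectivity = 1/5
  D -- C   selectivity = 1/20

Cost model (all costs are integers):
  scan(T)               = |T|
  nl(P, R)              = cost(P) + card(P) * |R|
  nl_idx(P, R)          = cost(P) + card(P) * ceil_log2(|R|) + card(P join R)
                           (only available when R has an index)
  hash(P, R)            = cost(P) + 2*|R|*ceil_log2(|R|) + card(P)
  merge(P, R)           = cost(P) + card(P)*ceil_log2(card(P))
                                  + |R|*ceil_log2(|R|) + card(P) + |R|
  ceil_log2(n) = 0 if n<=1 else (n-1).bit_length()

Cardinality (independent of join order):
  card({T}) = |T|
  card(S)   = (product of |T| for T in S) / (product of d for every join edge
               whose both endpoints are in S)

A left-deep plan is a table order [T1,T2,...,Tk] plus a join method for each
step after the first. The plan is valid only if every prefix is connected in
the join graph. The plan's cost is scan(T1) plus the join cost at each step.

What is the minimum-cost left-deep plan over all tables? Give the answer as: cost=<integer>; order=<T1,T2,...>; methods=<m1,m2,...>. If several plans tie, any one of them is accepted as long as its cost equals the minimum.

Selinger DP (subsets sized 1..n):
  {A}: scan cost=100, card=100
  {B}: scan cost=150, card=150
  {D}: scan cost=80, card=80
  {C}: scan cost=20, card=20
  {AB}: card=100; try (B,nl_idx)→1000, (A,nl_idx)→1300, (A,hash)→1700, (B,merge)→2250, (A,merge)→2300, (B,hash)→2600 …(+2); best=1000 via (B,nl_idx)
  {BD}: card=2400; try (D,hash)→1420, (B,merge)→2070, (D,merge)→2140, (B,hash)→2560, (B,nl_idx)→3120, (B,nl)→12080 …(+1); best=1420 via (D,hash)
  {CD}: card=80; try (C,hash)→360, (D,merge)→780, (C,merge)→840, (D,hash)→1160, (D,nl)→1620, (C,nl)→1680; best=360 via (C,hash)
  {ABD}: card=1600; try (D,hash)→2220, (D,merge)→2440, (A,hash)→5220, (D,nl)→9000, (A,nl_idx)→19820, (A,merge)→33420 …(+1); best=2220 via (D,hash)
  {BCD}: card=2400; try (B,merge)→2350, (B,hash)→2840, (B,nl_idx)→3400, (C,hash)→4020, (B,nl)→12360, (C,merge)→32740 …(+1); best=2350 via (B,merge)
  {ABCD}: card=1600; try (C,hash)→4020, (A,hash)→6150, (A,nl_idx)→20750, (C,merge)→21540, (C,nl)→34220, (A,merge)→34350 …(+1); best=4020 via (C,hash)

cost=4020; order=A,B,D,C; methods=nl_idx,hash,hash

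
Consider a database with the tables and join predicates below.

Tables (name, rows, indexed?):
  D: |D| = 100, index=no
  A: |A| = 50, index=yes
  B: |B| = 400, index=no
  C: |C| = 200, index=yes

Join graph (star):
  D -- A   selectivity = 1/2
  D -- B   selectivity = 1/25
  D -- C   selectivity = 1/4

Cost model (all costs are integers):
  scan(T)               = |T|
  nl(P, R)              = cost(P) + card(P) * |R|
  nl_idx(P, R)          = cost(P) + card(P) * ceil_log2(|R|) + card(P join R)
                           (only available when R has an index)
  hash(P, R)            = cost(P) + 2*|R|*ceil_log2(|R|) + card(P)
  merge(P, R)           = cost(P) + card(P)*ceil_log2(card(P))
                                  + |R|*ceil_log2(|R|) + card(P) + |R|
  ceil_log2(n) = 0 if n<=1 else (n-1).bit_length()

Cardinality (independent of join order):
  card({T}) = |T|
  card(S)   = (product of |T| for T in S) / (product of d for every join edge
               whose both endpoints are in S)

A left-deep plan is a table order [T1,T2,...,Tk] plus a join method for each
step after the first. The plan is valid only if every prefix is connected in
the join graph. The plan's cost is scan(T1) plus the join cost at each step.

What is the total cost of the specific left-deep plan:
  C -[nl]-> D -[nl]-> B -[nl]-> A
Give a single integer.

6020200

step 1: scan C: cost=200, card=200
step 2: join D via nl
    card(P join D) = 200*100/(4) = 5000
    cost = 200 + 200*100 = 20200
step 3: join B via nl
    card(P join B) = 5000*400/(25) = 80000
    cost = 20200 + 5000*400 = 2020200
step 4: join A via nl
    card(P join A) = 80000*50/(2) = 2000000
    cost = 2020200 + 80000*50 = 6020200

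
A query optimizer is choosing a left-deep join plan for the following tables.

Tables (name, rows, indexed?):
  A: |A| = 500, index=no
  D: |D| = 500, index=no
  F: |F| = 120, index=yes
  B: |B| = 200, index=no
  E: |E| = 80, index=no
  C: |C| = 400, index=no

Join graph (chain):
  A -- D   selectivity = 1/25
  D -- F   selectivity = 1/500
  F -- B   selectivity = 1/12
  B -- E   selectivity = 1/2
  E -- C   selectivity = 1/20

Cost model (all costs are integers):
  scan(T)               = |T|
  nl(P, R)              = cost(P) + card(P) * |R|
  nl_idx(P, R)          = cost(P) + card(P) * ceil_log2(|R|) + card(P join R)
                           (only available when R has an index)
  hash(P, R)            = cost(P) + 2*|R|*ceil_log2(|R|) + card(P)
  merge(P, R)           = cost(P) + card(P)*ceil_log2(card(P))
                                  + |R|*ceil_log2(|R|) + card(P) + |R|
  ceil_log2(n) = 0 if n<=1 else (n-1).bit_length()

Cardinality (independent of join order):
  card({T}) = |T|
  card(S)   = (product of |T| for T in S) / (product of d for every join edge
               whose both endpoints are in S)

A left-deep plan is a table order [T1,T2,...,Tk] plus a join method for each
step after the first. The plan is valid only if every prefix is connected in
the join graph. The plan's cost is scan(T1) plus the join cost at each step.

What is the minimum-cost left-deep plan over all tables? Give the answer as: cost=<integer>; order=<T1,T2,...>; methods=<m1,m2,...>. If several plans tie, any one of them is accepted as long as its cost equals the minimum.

cost=1662560; order=D,F,A,B,E,C; methods=hash,merge,hash,hash,hash

Selinger DP (subsets sized 1..n):
  {A}: scan cost=500, card=500
  {D}: scan cost=500, card=500
  {F}: scan cost=120, card=120
  {B}: scan cost=200, card=200
  {E}: scan cost=80, card=80
  {C}: scan cost=400, card=400
  {AD}: card=10000; try (D,hash)→10000, (A,hash)→10000, (D,merge)→10500, (A,merge)→10500, (D,nl)→250500, (A,nl)→250500; best=10000 via (D,hash)
  {DF}: card=120; try (F,hash)→2680, (F,nl_idx)→4120, (D,merge)→6080, (F,merge)→6460, (D,hash)→9240, (D,nl)→60120 …(+1); best=2680 via (F,hash)
  {BF}: card=2000; try (F,hash)→2080, (B,merge)→2880, (F,merge)→2960, (B,hash)→3440, (F,nl_idx)→3600, (B,nl)→24120 …(+1); best=2080 via (F,hash)
  {BE}: card=8000; try (E,hash)→1520, (B,merge)→2520, (E,merge)→2640, (B,hash)→3360, (B,nl)→16080, (E,nl)→16200; best=1520 via (E,hash)
  {CE}: card=1600; try (E,hash)→1920, (C,merge)→4720, (E,merge)→5040, (C,hash)→7360, (C,nl)→32080, (E,nl)→32400; best=1920 via (E,hash)
  {ADF}: card=2400; try (A,merge)→8640, (A,hash)→11800, (F,hash)→21680, (A,nl)→62680, (F,nl_idx)→82400, (F,merge)→160960 …(+1); best=8640 via (A,merge)
  {BDF}: card=2000; try (B,merge)→5440, (B,hash)→6000, (D,hash)→13080, (B,nl)→26680, (D,merge)→31080, (D,nl)→1002080; best=5440 via (B,merge)
  {BEF}: card=80000; try (E,hash)→5200, (F,hash)→11200, (E,merge)→26720, (F,merge)→114480, (F,nl_idx)→137520, (E,nl)→162080 …(+1); best=5200 via (E,hash)
  {BCE}: card=160000; try (B,hash)→6720, (C,hash)→16720, (B,merge)→22920, (C,merge)→117520, (B,nl)→321920, (C,nl)→3201520; best=6720 via (B,hash)
  {ABDF}: card=40000; try (B,hash)→14240, (A,hash)→16440, (A,merge)→34440, (B,merge)→41640, (B,nl)→488640, (A,nl)→1005440; best=14240 via (B,hash)
  {BDEF}: card=80000; try (E,hash)→8560, (E,merge)→30080, (D,hash)→94200, (E,nl)→165440, (D,merge)→1450200, (D,nl)→40005200; best=8560 via (E,hash)
  {BCEF}: card=1600000; try (C,hash)→92400, (F,hash)→168400, (C,merge)→1449200, (F,nl_idx)→2726720, (F,merge)→3047680, (F,nl)→19206720 …(+1); best=92400 via (C,hash)
  {ABDEF}: card=1600000; try (E,hash)→55360, (A,hash)→97560, (E,merge)→694880, (A,merge)→1453560, (E,nl)→3214240, (A,nl)→40008560; best=55360 via (E,hash)
  {BCDEF}: card=1600000; try (C,hash)→95760, (C,merge)→1452560, (D,hash)→1701400, (C,nl)→32008560, (D,merge)→35297400, (D,nl)→800092400; best=95760 via (C,hash)
  {ABCDEF}: card=32000000; try (C,hash)→1662560, (A,hash)→1704760, (C,merge)→35259360, (A,merge)→35300760, (C,nl)→640055360, (A,nl)→800095760; best=1662560 via (C,hash)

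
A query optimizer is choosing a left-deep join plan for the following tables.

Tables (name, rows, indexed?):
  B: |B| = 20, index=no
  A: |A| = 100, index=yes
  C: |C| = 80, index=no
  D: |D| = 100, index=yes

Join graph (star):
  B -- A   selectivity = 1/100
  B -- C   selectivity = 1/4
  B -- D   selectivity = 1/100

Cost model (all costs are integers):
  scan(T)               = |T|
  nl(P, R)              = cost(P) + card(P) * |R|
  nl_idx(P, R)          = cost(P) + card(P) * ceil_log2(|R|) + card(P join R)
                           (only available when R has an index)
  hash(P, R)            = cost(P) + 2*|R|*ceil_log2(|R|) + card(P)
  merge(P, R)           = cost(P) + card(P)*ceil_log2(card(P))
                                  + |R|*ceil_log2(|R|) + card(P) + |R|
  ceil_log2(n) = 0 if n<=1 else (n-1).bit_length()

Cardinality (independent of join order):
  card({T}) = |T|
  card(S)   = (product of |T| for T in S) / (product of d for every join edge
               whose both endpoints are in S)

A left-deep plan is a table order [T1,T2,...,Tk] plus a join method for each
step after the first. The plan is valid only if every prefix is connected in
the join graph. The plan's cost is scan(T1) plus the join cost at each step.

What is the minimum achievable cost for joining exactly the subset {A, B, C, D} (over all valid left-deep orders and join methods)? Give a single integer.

1100

Selinger DP over subsets of {A,B,C,D}:
  {B}: scan cost=20, card=20
  {A}: scan cost=100, card=100
  {C}: scan cost=80, card=80
  {D}: scan cost=100, card=100
  {AB}: card=20; try (A,nl_idx)→180, (B,hash)→400, (A,merge)→940, (B,merge)→1020, (A,hash)→1440, (A,nl)→2020 …(+1); best=180 via (A,nl_idx)
  {BC}: card=400; try (B,hash)→360, (C,merge)→780, (B,merge)→840, (C,hash)→1160, (C,nl)→1620, (B,nl)→1680; best=360 via (B,hash)
  {BD}: card=20; try (D,nl_idx)→180, (B,hash)→400, (D,merge)→940, (B,merge)→1020, (D,hash)→1440, (D,nl)→2020 …(+1); best=180 via (D,nl_idx)
  {ABC}: card=400; try (C,merge)→940, (C,hash)→1320, (C,nl)→1780, (A,hash)→2160, (A,nl_idx)→3560, (A,merge)→5160 …(+1); best=940 via (C,merge)
  {ABD}: card=20; try (D,nl_idx)→340, (A,nl_idx)→340, (D,merge)→1100, (A,merge)→1100, (D,hash)→1600, (A,hash)→1600 …(+2); best=340 via (D,nl_idx)
  {BCD}: card=400; try (C,merge)→940, (C,hash)→1320, (C,nl)→1780, (D,hash)→2160, (D,nl_idx)→3560, (D,merge)→5160 …(+1); best=940 via (C,merge)
  {ABCD}: card=400; try (C,merge)→1100, (C,hash)→1480, (C,nl)→1940, (D,hash)→2740, (A,hash)→2740, (D,nl_idx)→4140 …(+5); best=1100 via (C,merge)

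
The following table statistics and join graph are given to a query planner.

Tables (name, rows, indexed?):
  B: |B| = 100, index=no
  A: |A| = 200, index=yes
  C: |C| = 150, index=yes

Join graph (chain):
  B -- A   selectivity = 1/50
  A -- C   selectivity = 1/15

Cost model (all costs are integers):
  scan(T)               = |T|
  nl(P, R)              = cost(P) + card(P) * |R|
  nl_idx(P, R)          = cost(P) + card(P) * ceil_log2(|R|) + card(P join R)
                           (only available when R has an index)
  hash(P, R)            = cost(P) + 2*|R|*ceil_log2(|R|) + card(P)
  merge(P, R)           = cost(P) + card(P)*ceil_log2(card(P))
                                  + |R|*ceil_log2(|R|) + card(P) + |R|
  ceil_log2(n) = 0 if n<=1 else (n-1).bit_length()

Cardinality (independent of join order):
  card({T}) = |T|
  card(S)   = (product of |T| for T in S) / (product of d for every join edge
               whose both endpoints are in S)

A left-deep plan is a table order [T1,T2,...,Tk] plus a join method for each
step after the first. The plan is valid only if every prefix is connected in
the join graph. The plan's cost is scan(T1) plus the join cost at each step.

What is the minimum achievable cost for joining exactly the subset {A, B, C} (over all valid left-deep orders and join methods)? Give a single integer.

4100

Selinger DP over subsets of {A,B,C}:
  {B}: scan cost=100, card=100
  {A}: scan cost=200, card=200
  {C}: scan cost=150, card=150
  {AB}: card=400; try (A,nl_idx)→1300, (B,hash)→1800, (A,merge)→2700, (B,merge)→2800, (A,hash)→3400, (A,nl)→20100 …(+1); best=1300 via (A,nl_idx)
  {AC}: card=2000; try (C,hash)→2800, (A,merge)→3300, (C,merge)→3350, (A,nl_idx)→3350, (A,hash)→3500, (C,nl_idx)→3800 …(+2); best=2800 via (C,hash)
  {ABC}: card=4000; try (C,hash)→4100, (B,hash)→6200, (C,merge)→6650, (C,nl_idx)→8500, (B,merge)→27600, (C,nl)→61300 …(+1); best=4100 via (C,hash)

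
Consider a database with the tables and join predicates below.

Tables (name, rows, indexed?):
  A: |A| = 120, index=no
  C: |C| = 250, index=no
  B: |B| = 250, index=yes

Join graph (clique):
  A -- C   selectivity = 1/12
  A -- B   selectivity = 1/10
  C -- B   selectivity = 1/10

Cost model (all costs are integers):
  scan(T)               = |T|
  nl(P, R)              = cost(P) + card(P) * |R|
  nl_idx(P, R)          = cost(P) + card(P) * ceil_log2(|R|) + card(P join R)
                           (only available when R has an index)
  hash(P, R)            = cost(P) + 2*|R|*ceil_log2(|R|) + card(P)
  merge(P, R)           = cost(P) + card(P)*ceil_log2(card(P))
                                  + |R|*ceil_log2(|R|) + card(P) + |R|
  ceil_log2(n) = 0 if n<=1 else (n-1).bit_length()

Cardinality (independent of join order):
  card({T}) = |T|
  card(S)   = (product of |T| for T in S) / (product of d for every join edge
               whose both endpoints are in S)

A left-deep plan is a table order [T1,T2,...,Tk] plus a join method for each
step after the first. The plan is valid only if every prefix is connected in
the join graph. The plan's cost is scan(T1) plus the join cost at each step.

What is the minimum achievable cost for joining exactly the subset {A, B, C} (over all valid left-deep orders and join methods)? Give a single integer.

Selinger DP over subsets of {A,B,C}:
  {A}: scan cost=120, card=120
  {C}: scan cost=250, card=250
  {B}: scan cost=250, card=250
  {AC}: card=2500; try (A,hash)→2180, (C,merge)→3330, (A,merge)→3460, (C,hash)→4240, (C,nl)→30120, (A,nl)→30250; best=2180 via (A,hash)
  {AB}: card=3000; try (A,hash)→2180, (B,merge)→3330, (A,merge)→3460, (B,nl_idx)→4080, (B,hash)→4240, (B,nl)→30120 …(+1); best=2180 via (A,hash)
  {BC}: card=6250; try (C,hash)→4500, (B,hash)→4500, (C,merge)→4750, (B,merge)→4750, (B,nl_idx)→8500, (C,nl)→62750 …(+1); best=4500 via (C,hash)
  {ABC}: card=6250; try (B,hash)→8680, (C,hash)→9180, (A,hash)→12430, (B,nl_idx)→28430, (B,merge)→36930, (C,merge)→43430 …(+4); best=8680 via (B,hash)

8680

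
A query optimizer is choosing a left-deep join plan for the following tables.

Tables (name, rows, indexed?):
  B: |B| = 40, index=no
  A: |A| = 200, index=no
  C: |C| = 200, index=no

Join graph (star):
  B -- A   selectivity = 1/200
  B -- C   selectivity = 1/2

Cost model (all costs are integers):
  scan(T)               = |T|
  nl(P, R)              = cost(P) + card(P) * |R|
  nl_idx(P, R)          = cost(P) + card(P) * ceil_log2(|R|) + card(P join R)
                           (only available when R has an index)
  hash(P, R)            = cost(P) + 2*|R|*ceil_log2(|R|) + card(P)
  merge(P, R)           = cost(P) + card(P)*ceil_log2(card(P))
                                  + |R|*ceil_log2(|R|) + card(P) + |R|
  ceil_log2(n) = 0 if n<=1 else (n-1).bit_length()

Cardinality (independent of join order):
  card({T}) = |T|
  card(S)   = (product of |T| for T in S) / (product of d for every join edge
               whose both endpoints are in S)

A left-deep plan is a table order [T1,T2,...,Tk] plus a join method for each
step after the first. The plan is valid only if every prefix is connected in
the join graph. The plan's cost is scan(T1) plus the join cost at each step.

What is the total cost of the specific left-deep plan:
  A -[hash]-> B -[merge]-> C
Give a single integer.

step 1: scan A: cost=200, card=200
step 2: join B via hash
    card(P join B) = 200*40/(200) = 40
    cost = 200 + 2*40*6 + 200 = 880
step 3: join C via merge
    card(P join C) = 40*200/(2) = 4000
    cost = 880 + 40*6 + 200*8 + 40 + 200 = 2960

2960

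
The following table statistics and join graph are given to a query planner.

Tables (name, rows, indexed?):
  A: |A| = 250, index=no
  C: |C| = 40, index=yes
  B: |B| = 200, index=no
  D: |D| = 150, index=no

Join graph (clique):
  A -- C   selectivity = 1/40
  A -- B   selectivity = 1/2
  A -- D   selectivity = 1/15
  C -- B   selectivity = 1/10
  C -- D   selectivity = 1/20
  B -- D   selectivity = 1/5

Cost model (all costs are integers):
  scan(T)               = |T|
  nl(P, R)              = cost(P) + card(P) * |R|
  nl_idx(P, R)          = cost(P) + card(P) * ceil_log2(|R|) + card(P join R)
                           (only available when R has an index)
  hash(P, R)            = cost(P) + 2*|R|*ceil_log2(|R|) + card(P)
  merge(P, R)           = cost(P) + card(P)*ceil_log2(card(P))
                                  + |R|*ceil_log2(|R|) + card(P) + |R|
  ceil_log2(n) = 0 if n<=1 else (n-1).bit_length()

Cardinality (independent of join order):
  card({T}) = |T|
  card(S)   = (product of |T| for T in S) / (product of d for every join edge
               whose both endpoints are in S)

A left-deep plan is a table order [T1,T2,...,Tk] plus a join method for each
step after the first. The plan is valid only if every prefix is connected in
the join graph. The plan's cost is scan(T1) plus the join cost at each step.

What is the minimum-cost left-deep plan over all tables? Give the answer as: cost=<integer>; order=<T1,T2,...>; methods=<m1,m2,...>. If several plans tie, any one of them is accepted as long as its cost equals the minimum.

Selinger DP (subsets sized 1..n):
  {A}: scan cost=250, card=250
  {C}: scan cost=40, card=40
  {B}: scan cost=200, card=200
  {D}: scan cost=150, card=150
  {AC}: card=250; try (C,hash)→980, (C,nl_idx)→2000, (A,merge)→2570, (C,merge)→2780, (A,hash)→4080, (A,nl)→10040 …(+1); best=980 via (C,hash)
  {AB}: card=25000; try (B,hash)→3700, (A,merge)→4250, (B,merge)→4300, (A,hash)→4400, (A,nl)→50200, (B,nl)→50250; best=3700 via (B,hash)
  {AD}: card=2500; try (D,hash)→2900, (A,merge)→3750, (D,merge)→3850, (A,hash)→4300, (A,nl)→37650, (D,nl)→37750; best=2900 via (D,hash)
  {BC}: card=800; try (C,hash)→880, (B,merge)→2120, (C,nl_idx)→2200, (C,merge)→2280, (B,hash)→3280, (B,nl)→8040 …(+1); best=880 via (C,hash)
  {CD}: card=300; try (C,hash)→780, (C,nl_idx)→1350, (D,merge)→1670, (C,merge)→1780, (D,hash)→2480, (D,nl)→6040 …(+1); best=780 via (C,hash)
  {BD}: card=6000; try (D,hash)→2800, (B,merge)→3300, (D,merge)→3350, (B,hash)→3500, (B,nl)→30150, (D,nl)→30200; best=2800 via (D,hash)
  {ABC}: card=2500; try (B,hash)→4430, (B,merge)→5030, (A,hash)→5680, (A,merge)→11930, (C,hash)→29180, (B,nl)→50980 …(+4); best=4430 via (B,hash)
  {ACD}: card=125; try (D,hash)→3630, (D,merge)→4580, (A,hash)→5080, (C,hash)→5880, (A,merge)→6030, (C,nl_idx)→18025 …(+4); best=3630 via (D,hash)
  {ABD}: card=50000; try (B,hash)→8600, (A,hash)→12800, (D,hash)→31100, (B,merge)→37200, (A,merge)→89050, (D,merge)→405050 …(+3); best=8600 via (B,hash)
  {BCD}: card=1200; try (D,hash)→4080, (B,hash)→4280, (B,merge)→5580, (C,hash)→9280, (D,merge)→11030, (C,nl_idx)→40000 …(+4); best=4080 via (D,hash)
  {ABCD}: card=250; try (B,merge)→6430, (B,hash)→6955, (A,hash)→9280, (D,hash)→9330, (A,merge)→20730, (B,nl)→28630 …(+7); best=6430 via (B,merge)

cost=6430; order=A,C,D,B; methods=hash,hash,merge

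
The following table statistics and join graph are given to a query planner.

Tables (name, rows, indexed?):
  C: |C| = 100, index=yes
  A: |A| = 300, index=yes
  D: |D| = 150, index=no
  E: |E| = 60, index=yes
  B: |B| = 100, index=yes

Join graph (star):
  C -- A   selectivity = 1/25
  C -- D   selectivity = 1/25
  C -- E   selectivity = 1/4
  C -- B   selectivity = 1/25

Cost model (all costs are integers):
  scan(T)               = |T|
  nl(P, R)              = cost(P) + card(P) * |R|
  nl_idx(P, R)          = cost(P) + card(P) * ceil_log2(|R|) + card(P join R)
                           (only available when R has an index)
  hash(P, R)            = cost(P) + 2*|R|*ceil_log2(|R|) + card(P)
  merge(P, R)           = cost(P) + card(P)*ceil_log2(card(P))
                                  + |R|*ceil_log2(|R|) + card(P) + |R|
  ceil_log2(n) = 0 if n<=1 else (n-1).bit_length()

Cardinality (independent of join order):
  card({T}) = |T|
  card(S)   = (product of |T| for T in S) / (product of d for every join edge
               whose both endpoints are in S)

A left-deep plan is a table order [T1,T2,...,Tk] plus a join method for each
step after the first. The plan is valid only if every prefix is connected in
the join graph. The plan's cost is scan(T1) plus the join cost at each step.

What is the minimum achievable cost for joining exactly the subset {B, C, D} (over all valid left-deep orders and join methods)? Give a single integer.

3700

Selinger DP over subsets of {B,C,D}:
  {C}: scan cost=100, card=100
  {D}: scan cost=150, card=150
  {B}: scan cost=100, card=100
  {CD}: card=600; try (C,hash)→1700, (C,nl_idx)→1800, (D,merge)→2250, (C,merge)→2300, (D,hash)→2600, (D,nl)→15100 …(+1); best=1700 via (C,hash)
  {BC}: card=400; try (C,nl_idx)→1200, (B,nl_idx)→1200, (C,hash)→1600, (B,hash)→1600, (C,merge)→1700, (B,merge)→1700 …(+2); best=1200 via (C,nl_idx)
  {BCD}: card=2400; try (B,hash)→3700, (D,hash)→4000, (D,merge)→6550, (B,nl_idx)→8300, (B,merge)→9100, (D,nl)→61200 …(+1); best=3700 via (B,hash)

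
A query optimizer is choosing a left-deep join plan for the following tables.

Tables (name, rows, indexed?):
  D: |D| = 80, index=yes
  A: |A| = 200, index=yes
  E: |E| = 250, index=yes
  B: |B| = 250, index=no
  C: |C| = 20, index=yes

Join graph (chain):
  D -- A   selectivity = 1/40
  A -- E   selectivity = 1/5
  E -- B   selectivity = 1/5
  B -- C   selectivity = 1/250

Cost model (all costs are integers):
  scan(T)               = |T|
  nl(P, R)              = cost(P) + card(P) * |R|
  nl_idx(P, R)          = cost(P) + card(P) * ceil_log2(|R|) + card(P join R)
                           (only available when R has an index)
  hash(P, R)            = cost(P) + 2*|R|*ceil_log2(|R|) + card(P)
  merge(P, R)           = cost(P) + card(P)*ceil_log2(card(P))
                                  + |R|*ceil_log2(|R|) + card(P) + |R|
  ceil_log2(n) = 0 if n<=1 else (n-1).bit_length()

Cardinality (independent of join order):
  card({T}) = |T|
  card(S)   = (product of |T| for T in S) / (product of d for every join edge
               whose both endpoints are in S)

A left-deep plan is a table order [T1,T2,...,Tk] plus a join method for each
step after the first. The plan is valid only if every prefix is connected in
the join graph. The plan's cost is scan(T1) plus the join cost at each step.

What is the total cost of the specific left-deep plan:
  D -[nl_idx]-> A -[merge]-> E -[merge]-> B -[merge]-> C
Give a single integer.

21329740

step 1: scan D: cost=80, card=80
step 2: join A via nl_idx
    card(P join A) = 80*200/(40) = 400
    cost = 80 + 80*8 + 400 = 1120
step 3: join E via merge
    card(P join E) = 400*250/(5) = 20000
    cost = 1120 + 400*9 + 250*8 + 400 + 250 = 7370
step 4: join B via merge
    card(P join B) = 20000*250/(5) = 1000000
    cost = 7370 + 20000*15 + 250*8 + 20000 + 250 = 329620
step 5: join C via merge
    card(P join C) = 1000000*20/(250) = 80000
    cost = 329620 + 1000000*20 + 20*5 + 1000000 + 20 = 21329740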